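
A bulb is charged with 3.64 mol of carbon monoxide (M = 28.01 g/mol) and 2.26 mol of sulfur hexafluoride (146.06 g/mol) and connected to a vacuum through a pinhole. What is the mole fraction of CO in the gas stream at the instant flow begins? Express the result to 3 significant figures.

0.786

The effusion rate of species i is ∝ p_i/√M_i ∝ n_i/√M_i.
x_CO(eff) = (n_CO/√M_CO) / (n_CO/√M_CO + n_SF₆/√M_SF₆)
= (3.64/√28.01) / (3.64/√28.01 + 2.26/√146.06) = 0.6878/(0.6878 + 0.1870) = 0.786.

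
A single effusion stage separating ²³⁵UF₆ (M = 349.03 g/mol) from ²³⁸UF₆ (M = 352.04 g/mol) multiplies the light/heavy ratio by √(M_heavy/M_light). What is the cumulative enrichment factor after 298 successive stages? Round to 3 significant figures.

Each stage multiplies the ratio by α = √(352.04/349.03), so after 298 stages the overall factor is α^298 = (352.04/349.03)^(298/2).
= 1.00862^149 = 3.59.

3.59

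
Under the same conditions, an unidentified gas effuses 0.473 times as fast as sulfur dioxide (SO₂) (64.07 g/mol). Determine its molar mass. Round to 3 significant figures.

286 g/mol

By Graham's law, rate_X/rate_SO₂ = √(M_SO₂/M_X).
0.473 = √(64.07/M_X)
M_X = 64.07 / 0.473² = 64.07 / 0.2237 = 286 g/mol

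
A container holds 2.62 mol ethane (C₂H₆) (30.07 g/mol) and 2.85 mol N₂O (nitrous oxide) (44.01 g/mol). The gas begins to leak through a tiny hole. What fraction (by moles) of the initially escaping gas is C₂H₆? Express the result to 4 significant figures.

Each component's effusion rate ∝ (its partial pressure)·(1/√M) ∝ n_i/√M_i.
So x_C₂H₆ in the escaping gas = (n_C₂H₆/√M_C₂H₆) / Σ(n_i/√M_i)
= (2.62/√30.07) / (2.62/√30.07 + 2.85/√44.01) = 0.4778/(0.4778 + 0.4296) = 0.5265.

0.5265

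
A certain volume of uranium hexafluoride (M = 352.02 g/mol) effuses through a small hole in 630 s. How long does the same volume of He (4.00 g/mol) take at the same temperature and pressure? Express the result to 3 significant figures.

Graham's law gives t_He/t_UF₆ = √(M_He/M_UF₆) = √(4.00/352.02) = √0.01136 = 0.1066.
So the time for He is 630 × 0.1066 = 67.2 s.

67.2 s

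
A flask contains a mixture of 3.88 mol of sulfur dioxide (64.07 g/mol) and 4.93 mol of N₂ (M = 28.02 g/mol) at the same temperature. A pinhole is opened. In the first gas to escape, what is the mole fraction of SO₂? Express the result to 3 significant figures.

0.342

The effusion rate of species i is ∝ p_i/√M_i ∝ n_i/√M_i.
Mole fraction of SO₂ in the effusate = (n_SO₂/√M_SO₂) / (n_SO₂/√M_SO₂ + n_N₂/√M_N₂)
= (3.88/√64.07) / (3.88/√64.07 + 4.93/√28.02) = 0.4847/(0.4847 + 0.9313) = 0.342.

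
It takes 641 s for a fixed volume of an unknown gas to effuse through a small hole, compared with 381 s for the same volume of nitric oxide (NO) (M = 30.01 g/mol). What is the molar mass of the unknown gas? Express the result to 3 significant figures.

84.9 g/mol

From Graham's law, t_X/t_NO = √(M_X/M_NO).
641/381 = 1.682 = √(M_X/30.01)
M_X = 30.01 × 1.682² = 30.01 × 2.831 = 84.9 g/mol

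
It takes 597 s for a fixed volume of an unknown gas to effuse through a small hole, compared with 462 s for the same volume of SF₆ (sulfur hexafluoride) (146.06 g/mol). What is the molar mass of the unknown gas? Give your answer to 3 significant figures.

244 g/mol

Graham's law gives t_X/t_SF₆ = √(M_X/M_SF₆).
597/462 = 1.292 = √(M_X/146.06)
M_X = 146.06 × 1.292² = 146.06 × 1.670 = 244 g/mol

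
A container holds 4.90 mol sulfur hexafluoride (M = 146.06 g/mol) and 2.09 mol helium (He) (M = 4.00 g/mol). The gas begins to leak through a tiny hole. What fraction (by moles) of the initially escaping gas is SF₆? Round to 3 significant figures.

0.280

Effusion rate of each component ∝ n_i/√M_i (partial pressure × 1/√M).
Mole fraction of SF₆ in the effusate = (n_SF₆/√M_SF₆) / (n_SF₆/√M_SF₆ + n_He/√M_He)
= (4.90/√146.06) / (4.90/√146.06 + 2.09/√4.00) = 0.4054/(0.4054 + 1.045) = 0.280.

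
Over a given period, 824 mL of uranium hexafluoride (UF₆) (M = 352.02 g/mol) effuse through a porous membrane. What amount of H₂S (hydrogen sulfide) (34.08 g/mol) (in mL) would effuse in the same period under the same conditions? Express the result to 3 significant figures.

2650 mL

Using Graham's law: rate_H₂S/rate_UF₆ = √(M_UF₆/M_H₂S) = √(352.02/34.08) = √10.33 = 3.214.
So the volume for H₂S is 824 × 3.214 = 2650 mL.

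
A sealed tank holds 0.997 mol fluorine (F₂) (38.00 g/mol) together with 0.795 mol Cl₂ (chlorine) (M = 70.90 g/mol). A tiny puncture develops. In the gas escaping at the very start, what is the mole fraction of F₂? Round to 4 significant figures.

Effusion rate of each component ∝ n_i/√M_i (partial pressure × 1/√M).
Mole fraction of F₂ in the effusate = (n_F₂/√M_F₂) / (n_F₂/√M_F₂ + n_Cl₂/√M_Cl₂)
= (0.997/√38.00) / (0.997/√38.00 + 0.795/√70.90) = 0.1617/(0.1617 + 0.09442) = 0.6314.

0.6314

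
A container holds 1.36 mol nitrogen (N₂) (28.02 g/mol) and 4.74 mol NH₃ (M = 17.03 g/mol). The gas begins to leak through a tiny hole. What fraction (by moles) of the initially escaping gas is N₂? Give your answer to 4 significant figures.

0.1828

Each component's effusion rate ∝ (its partial pressure)·(1/√M) ∝ n_i/√M_i.
x_N₂(eff) = (n_N₂/√M_N₂) / (n_N₂/√M_N₂ + n_NH₃/√M_NH₃)
= (1.36/√28.02) / (1.36/√28.02 + 4.74/√17.03) = 0.2569/(0.2569 + 1.149) = 0.1828.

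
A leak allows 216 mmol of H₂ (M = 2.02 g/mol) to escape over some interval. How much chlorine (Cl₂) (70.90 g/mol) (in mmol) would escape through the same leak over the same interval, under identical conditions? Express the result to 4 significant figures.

Graham's law gives rate_Cl₂/rate_H₂ = √(M_H₂/M_Cl₂) = √(2.02/70.90) = √0.02849 = 0.1688.
So the amount for Cl₂ is 216 × 0.1688 = 36.46 mmol.

36.46 mmol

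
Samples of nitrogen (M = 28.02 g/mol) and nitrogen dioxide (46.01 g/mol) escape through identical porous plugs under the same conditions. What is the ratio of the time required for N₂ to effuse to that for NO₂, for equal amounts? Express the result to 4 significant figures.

0.7804

Since effusion rate ∝ 1/√M, t_N₂/t_NO₂ = √(M_N₂/M_NO₂) = √(28.02/46.01) = √0.6090 = 0.7804.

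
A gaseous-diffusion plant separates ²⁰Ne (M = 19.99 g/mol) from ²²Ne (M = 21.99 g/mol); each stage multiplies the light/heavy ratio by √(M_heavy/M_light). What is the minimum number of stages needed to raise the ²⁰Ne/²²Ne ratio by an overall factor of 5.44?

36

Per stage α = (21.99/19.99)^(1/2) = 1.10005^0.5, giving ln α = 0.04768.
Need α^N ≥ 5.44 ⇒ N ≥ ln(5.44) / ln α = 1.694 / 0.04768 = 35.53.
Rounding up, N = 36 stages.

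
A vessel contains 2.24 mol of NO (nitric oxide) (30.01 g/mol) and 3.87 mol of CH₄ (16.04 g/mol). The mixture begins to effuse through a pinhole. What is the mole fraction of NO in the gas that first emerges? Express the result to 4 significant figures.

0.2973

Rate_i ∝ x_i/√M_i (Graham's law weighted by mole fraction), so the effusate composition follows n_i/√M_i.
Mole fraction of NO in the effusate = (n_NO/√M_NO) / (n_NO/√M_NO + n_CH₄/√M_CH₄)
= (2.24/√30.01) / (2.24/√30.01 + 3.87/√16.04) = 0.4089/(0.4089 + 0.9663) = 0.2973.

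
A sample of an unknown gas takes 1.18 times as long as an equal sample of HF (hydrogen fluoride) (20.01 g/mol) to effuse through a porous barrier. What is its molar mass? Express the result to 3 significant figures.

Graham's law gives t_X/t_HF = √(M_X/M_HF).
1.18 = √(M_X/20.01)
M_X = 20.01 × 1.18² = 20.01 × 1.392 = 27.9 g/mol

27.9 g/mol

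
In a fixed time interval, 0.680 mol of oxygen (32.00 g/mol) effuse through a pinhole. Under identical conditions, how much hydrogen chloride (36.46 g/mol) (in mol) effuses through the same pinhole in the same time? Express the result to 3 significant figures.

0.637 mol

Using Graham's law: rate_HCl/rate_O₂ = √(M_O₂/M_HCl) = √(32.00/36.46) = √0.8777 = 0.9368.
So the amount for HCl is 0.680 × 0.9368 = 0.637 mol.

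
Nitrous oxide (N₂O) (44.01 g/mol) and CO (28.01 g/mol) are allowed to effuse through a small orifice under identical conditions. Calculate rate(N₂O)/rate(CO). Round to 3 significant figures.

0.798

Using Graham's law: rate_N₂O/rate_CO = √(M_CO/M_N₂O) = √(28.01/44.01) = √0.6364 = 0.798.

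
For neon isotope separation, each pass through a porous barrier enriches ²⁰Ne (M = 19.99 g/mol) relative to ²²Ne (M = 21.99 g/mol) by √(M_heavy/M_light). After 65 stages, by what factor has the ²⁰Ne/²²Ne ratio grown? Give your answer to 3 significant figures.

22.2

Each stage multiplies the ratio by α = √(21.99/19.99), so after 65 stages the overall factor is α^65 = (21.99/19.99)^(65/2).
= 1.10005^(65/2) = 22.2.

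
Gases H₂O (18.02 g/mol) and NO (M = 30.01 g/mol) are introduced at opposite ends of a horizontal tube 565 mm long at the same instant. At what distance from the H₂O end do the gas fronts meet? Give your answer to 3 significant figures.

318 mm

Graham's law gives d_H₂O/d_NO = rate_H₂O/rate_NO = √(M_NO/M_H₂O) = √(30.01/18.02) = 1.290.
With d_H₂O + d_NO = 565 mm, d_NO = 565/(1 + 1.290) = 246.7 mm.
d_H₂O = 565 − 246.7 = 318 mm.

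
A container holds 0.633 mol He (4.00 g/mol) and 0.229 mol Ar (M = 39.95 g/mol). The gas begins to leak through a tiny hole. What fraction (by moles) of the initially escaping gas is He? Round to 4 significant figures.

Effusion rate of each component ∝ n_i/√M_i (partial pressure × 1/√M).
So x_He in the escaping gas = (n_He/√M_He) / Σ(n_i/√M_i)
= (0.633/√4.00) / (0.633/√4.00 + 0.229/√39.95) = 0.3165/(0.3165 + 0.03623) = 0.8973.

0.8973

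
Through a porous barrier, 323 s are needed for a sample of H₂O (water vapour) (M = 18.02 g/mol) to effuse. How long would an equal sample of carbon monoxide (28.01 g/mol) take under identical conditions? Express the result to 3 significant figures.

By Graham's law, t_CO/t_H₂O = √(M_CO/M_H₂O) = √(28.01/18.02) = √1.554 = 1.247.
So the time for CO is 323 × 1.247 = 403 s.

403 s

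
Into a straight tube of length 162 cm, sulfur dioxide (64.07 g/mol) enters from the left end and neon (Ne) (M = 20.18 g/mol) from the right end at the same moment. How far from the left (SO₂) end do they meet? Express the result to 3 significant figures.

58.2 cm

In equal time, each gas travels a distance ∝ its rate ∝ 1/√M, so d_SO₂/d_Ne = √(M_Ne/M_SO₂) = √(20.18/64.07) = 0.5612.
With d_SO₂ + d_Ne = 162 cm, d_Ne = 162/(1 + 0.5612) = 103.8 cm.
d_SO₂ = 162 − 103.8 = 58.2 cm.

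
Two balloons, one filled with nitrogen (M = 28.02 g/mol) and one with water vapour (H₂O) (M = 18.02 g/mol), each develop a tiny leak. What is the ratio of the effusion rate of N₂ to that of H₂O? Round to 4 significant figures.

Graham's law gives rate_N₂/rate_H₂O = √(M_H₂O/M_N₂) = √(18.02/28.02) = √0.6431 = 0.8019.

0.8019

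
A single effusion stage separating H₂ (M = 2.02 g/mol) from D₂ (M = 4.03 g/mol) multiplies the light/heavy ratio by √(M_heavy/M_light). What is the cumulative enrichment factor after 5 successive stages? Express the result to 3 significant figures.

Overall factor = α^5 with α = √(4.03/2.02), i.e. (4.03/2.02)^(5/2).
= 1.99505^(5/2) = 5.62.

5.62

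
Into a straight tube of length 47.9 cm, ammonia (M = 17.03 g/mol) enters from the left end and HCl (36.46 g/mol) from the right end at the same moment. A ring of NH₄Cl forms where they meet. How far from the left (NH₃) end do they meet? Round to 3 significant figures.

28.5 cm

In equal time, each gas travels a distance ∝ its rate ∝ 1/√M, so d_NH₃/d_HCl = √(M_HCl/M_NH₃) = √(36.46/17.03) = 1.463.
With d_NH₃ + d_HCl = 47.9 cm, d_HCl = 47.9/(1 + 1.463) = 19.45 cm.
d_NH₃ = 47.9 − 19.45 = 28.5 cm.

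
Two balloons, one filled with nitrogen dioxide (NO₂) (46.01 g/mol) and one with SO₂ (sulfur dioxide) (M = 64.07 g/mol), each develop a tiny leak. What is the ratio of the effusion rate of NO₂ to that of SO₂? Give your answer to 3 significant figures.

From Graham's law, rate_NO₂/rate_SO₂ = √(M_SO₂/M_NO₂) = √(64.07/46.01) = √1.393 = 1.18.

1.18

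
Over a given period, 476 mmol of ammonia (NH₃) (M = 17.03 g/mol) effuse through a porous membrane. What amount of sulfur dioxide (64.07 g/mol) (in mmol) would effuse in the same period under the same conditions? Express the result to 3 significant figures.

Using Graham's law: rate_SO₂/rate_NH₃ = √(M_NH₃/M_SO₂) = √(17.03/64.07) = √0.2658 = 0.5156.
So the amount for SO₂ is 476 × 0.5156 = 245 mmol.

245 mmol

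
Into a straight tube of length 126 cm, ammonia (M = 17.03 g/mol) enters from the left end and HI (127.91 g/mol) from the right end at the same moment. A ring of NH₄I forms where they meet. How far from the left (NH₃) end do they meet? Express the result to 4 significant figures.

92.32 cm

Graham's law gives d_NH₃/d_HI = rate_NH₃/rate_HI = √(M_HI/M_NH₃) = √(127.91/17.03) = 2.741.
With d_NH₃ + d_HI = 126 cm, d_HI = 126/(1 + 2.741) = 33.68 cm.
d_NH₃ = 126 − 33.68 = 92.32 cm.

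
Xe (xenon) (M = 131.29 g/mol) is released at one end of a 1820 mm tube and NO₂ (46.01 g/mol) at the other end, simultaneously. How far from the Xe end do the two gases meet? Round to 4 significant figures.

676.8 mm

Distances travelled in equal time are proportional to diffusion rates, so d_Xe/d_NO₂ = √(M_NO₂/M_Xe) = √(46.01/131.29) = 0.5920.
With d_Xe + d_NO₂ = 1820 mm, d_NO₂ = 1820/(1 + 0.5920) = 1143 mm.
d_Xe = 1820 − 1143 = 676.8 mm.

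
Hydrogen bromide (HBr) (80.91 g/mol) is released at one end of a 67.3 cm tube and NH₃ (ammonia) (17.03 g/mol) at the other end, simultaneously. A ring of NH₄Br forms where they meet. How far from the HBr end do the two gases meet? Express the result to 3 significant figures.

In equal time, each gas travels a distance ∝ its rate ∝ 1/√M, so d_HBr/d_NH₃ = √(M_NH₃/M_HBr) = √(17.03/80.91) = 0.4588.
With d_HBr + d_NH₃ = 67.3 cm, d_NH₃ = 67.3/(1 + 0.4588) = 46.13 cm.
d_HBr = 67.3 − 46.13 = 21.2 cm.

21.2 cm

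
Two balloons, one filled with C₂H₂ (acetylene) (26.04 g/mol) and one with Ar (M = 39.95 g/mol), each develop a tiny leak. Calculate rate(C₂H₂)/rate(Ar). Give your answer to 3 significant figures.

Graham's law gives rate_C₂H₂/rate_Ar = √(M_Ar/M_C₂H₂) = √(39.95/26.04) = √1.534 = 1.24.

1.24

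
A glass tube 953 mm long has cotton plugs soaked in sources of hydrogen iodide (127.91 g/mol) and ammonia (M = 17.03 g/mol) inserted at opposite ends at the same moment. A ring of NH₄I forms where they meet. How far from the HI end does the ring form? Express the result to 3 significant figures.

255 mm

Distances travelled in equal time are proportional to diffusion rates, so d_HI/d_NH₃ = √(M_NH₃/M_HI) = √(17.03/127.91) = 0.3649.
With d_HI + d_NH₃ = 953 mm, d_NH₃ = 953/(1 + 0.3649) = 698.2 mm.
d_HI = 953 − 698.2 = 255 mm.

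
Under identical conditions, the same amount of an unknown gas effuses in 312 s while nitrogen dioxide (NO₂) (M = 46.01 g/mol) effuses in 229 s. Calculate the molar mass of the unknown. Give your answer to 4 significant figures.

From Graham's law, t_X/t_NO₂ = √(M_X/M_NO₂).
312/229 = 1.362 = √(M_X/46.01)
M_X = 46.01 × 1.362² = 46.01 × 1.856 = 85.41 g/mol

85.41 g/mol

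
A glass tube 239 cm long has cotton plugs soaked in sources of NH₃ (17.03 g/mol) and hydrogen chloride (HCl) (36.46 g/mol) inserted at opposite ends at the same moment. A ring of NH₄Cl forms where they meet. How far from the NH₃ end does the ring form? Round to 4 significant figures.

Graham's law gives d_NH₃/d_HCl = rate_NH₃/rate_HCl = √(M_HCl/M_NH₃) = √(36.46/17.03) = 1.463.
With d_NH₃ + d_HCl = 239 cm, d_HCl = 239/(1 + 1.463) = 97.03 cm.
d_NH₃ = 239 − 97.03 = 142.0 cm.

142.0 cm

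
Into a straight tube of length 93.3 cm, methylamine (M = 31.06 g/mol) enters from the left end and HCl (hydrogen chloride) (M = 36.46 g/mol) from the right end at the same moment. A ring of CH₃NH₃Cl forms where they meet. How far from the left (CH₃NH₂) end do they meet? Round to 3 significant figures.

Distances travelled in equal time are proportional to diffusion rates, so d_CH₃NH₂/d_HCl = √(M_HCl/M_CH₃NH₂) = √(36.46/31.06) = 1.083.
With d_CH₃NH₂ + d_HCl = 93.3 cm, d_HCl = 93.3/(1 + 1.083) = 44.78 cm.
d_CH₃NH₂ = 93.3 − 44.78 = 48.5 cm.

48.5 cm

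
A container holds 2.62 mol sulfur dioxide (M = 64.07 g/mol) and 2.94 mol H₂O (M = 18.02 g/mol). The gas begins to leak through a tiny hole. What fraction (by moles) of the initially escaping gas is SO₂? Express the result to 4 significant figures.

0.3209

The effusion rate of species i is ∝ p_i/√M_i ∝ n_i/√M_i.
x_SO₂(eff) = (n_SO₂/√M_SO₂) / (n_SO₂/√M_SO₂ + n_H₂O/√M_H₂O)
= (2.62/√64.07) / (2.62/√64.07 + 2.94/√18.02) = 0.3273/(0.3273 + 0.6926) = 0.3209.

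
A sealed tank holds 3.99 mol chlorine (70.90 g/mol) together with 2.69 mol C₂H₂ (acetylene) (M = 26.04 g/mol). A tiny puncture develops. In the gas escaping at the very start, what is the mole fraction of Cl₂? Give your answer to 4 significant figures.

0.4734

The effusion rate of species i is ∝ p_i/√M_i ∝ n_i/√M_i.
x_Cl₂(eff) = (n_Cl₂/√M_Cl₂) / (n_Cl₂/√M_Cl₂ + n_C₂H₂/√M_C₂H₂)
= (3.99/√70.90) / (3.99/√70.90 + 2.69/√26.04) = 0.4739/(0.4739 + 0.5271) = 0.4734.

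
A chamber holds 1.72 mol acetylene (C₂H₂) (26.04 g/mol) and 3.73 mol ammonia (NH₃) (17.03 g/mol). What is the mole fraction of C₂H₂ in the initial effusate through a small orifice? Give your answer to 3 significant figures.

0.272

Each component's effusion rate ∝ (its partial pressure)·(1/√M) ∝ n_i/√M_i.
x_C₂H₂(eff) = (n_C₂H₂/√M_C₂H₂) / (n_C₂H₂/√M_C₂H₂ + n_NH₃/√M_NH₃)
= (1.72/√26.04) / (1.72/√26.04 + 3.73/√17.03) = 0.3371/(0.3371 + 0.9039) = 0.272.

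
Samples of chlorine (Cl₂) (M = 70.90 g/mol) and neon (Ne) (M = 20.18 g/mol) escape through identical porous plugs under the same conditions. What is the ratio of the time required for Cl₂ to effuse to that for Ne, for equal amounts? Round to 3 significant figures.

Since effusion rate ∝ 1/√M, t_Cl₂/t_Ne = √(M_Cl₂/M_Ne) = √(70.90/20.18) = √3.513 = 1.87.

1.87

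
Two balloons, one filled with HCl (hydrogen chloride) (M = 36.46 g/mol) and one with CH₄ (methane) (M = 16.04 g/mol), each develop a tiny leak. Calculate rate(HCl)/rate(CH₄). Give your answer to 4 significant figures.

From Graham's law, rate_HCl/rate_CH₄ = √(M_CH₄/M_HCl) = √(16.04/36.46) = √0.4399 = 0.6633.

0.6633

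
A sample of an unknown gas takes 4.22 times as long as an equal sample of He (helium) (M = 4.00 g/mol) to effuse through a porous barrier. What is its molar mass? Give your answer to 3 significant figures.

By Graham's law, t_X/t_He = √(M_X/M_He).
4.22 = √(M_X/4.00)
M_X = 4.00 × 4.22² = 4.00 × 17.81 = 71.2 g/mol

71.2 g/mol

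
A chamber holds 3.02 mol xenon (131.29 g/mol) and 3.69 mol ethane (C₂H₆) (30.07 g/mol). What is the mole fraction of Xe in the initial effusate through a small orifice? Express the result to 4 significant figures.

0.2814

Each component's effusion rate ∝ (its partial pressure)·(1/√M) ∝ n_i/√M_i.
Mole fraction of Xe in the effusate = (n_Xe/√M_Xe) / (n_Xe/√M_Xe + n_C₂H₆/√M_C₂H₆)
= (3.02/√131.29) / (3.02/√131.29 + 3.69/√30.07) = 0.2636/(0.2636 + 0.6729) = 0.2814.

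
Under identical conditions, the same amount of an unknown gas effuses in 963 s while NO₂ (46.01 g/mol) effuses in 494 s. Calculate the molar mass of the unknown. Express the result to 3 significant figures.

From Graham's law, t_X/t_NO₂ = √(M_X/M_NO₂).
963/494 = 1.949 = √(M_X/46.01)
M_X = 46.01 × 1.949² = 46.01 × 3.800 = 175 g/mol

175 g/mol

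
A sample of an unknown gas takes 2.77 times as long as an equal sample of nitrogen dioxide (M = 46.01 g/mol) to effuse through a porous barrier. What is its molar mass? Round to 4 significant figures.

353.0 g/mol

From Graham's law, t_X/t_NO₂ = √(M_X/M_NO₂).
2.77 = √(M_X/46.01)
M_X = 46.01 × 2.77² = 46.01 × 7.673 = 353.0 g/mol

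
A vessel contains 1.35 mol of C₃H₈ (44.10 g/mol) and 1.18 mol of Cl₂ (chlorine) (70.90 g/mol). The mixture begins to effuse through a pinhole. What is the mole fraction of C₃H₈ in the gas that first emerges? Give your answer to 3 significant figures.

Each component's effusion rate ∝ (its partial pressure)·(1/√M) ∝ n_i/√M_i.
Mole fraction of C₃H₈ in the effusate = (n_C₃H₈/√M_C₃H₈) / (n_C₃H₈/√M_C₃H₈ + n_Cl₂/√M_Cl₂)
= (1.35/√44.10) / (1.35/√44.10 + 1.18/√70.90) = 0.2033/(0.2033 + 0.1401) = 0.592.

0.592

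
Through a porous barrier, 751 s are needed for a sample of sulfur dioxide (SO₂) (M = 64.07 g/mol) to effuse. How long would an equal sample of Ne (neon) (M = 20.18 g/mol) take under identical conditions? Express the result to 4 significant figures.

By Graham's law, t_Ne/t_SO₂ = √(M_Ne/M_SO₂) = √(20.18/64.07) = √0.3150 = 0.5612.
So the time for Ne is 751 × 0.5612 = 421.5 s.

421.5 s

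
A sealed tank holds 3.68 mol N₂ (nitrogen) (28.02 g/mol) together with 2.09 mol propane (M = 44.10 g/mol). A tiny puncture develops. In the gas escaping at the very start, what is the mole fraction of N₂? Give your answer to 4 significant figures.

0.6884

The effusion rate of species i is ∝ p_i/√M_i ∝ n_i/√M_i.
Mole fraction of N₂ in the effusate = (n_N₂/√M_N₂) / (n_N₂/√M_N₂ + n_C₃H₈/√M_C₃H₈)
= (3.68/√28.02) / (3.68/√28.02 + 2.09/√44.10) = 0.6952/(0.6952 + 0.3147) = 0.6884.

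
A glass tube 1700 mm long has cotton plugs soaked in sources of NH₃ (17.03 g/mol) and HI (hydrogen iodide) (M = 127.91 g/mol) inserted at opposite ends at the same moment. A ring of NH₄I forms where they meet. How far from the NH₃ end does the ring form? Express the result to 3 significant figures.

1250 mm

Distances travelled in equal time are proportional to diffusion rates, so d_NH₃/d_HI = √(M_HI/M_NH₃) = √(127.91/17.03) = 2.741.
With d_NH₃ + d_HI = 1700 mm, d_HI = 1700/(1 + 2.741) = 454.5 mm.
d_NH₃ = 1700 − 454.5 = 1250 mm.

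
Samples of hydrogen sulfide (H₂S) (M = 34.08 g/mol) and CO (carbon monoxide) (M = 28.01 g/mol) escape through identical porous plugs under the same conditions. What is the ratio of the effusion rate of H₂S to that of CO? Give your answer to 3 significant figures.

0.907

Graham's law gives rate_H₂S/rate_CO = √(M_CO/M_H₂S) = √(28.01/34.08) = √0.8219 = 0.907.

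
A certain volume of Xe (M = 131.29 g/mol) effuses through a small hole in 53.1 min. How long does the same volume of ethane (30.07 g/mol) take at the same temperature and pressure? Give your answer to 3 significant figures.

From Graham's law, t_C₂H₆/t_Xe = √(M_C₂H₆/M_Xe) = √(30.07/131.29) = √0.2290 = 0.4786.
So the time for C₂H₆ is 53.1 × 0.4786 = 25.4 min.

25.4 min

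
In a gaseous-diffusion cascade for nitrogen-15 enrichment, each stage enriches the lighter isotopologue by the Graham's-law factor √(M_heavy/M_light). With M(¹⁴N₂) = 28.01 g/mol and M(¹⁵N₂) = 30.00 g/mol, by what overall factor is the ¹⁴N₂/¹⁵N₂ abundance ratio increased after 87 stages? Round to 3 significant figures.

Each stage multiplies the ratio by α = √(30.00/28.01), so after 87 stages the overall factor is α^87 = (30.00/28.01)^(87/2).
= 1.07105^(87/2) = 19.8.

19.8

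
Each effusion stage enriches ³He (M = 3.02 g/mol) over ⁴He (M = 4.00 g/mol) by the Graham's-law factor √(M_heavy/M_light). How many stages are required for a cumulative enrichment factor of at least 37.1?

Per stage α = (4.00/3.02)^(1/2) = 1.32450^0.5, giving ln α = 0.1405.
Need α^N ≥ 37.1 ⇒ N ≥ ln(37.1) / ln α = 3.614 / 0.1405 = 25.72.
Rounding up, N = 26 stages.

26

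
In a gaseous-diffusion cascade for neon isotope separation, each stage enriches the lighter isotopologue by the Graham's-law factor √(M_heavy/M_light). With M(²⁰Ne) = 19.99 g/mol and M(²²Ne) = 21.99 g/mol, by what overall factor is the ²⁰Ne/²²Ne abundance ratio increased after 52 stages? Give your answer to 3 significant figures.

11.9

After 52 stages the ratio has grown by (√(21.99/19.99))^52 = (21.99/19.99)^(52/2).
= 1.10005^26 = 11.9.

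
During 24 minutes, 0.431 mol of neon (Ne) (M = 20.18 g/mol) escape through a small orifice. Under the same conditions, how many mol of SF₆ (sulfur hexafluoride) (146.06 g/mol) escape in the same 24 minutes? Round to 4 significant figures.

Since effusion rate ∝ 1/√M, rate_SF₆/rate_Ne = √(M_Ne/M_SF₆) = √(20.18/146.06) = √0.1382 = 0.3717.
So the amount for SF₆ is 0.431 × 0.3717 = 0.1602 mol.

0.1602 mol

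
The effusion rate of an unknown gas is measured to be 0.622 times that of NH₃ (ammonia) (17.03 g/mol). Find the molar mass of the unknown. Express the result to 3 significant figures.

By Graham's law, rate_X/rate_NH₃ = √(M_NH₃/M_X).
0.622 = √(17.03/M_X)
M_X = 17.03 / 0.622² = 17.03 / 0.3869 = 44.0 g/mol

44.0 g/mol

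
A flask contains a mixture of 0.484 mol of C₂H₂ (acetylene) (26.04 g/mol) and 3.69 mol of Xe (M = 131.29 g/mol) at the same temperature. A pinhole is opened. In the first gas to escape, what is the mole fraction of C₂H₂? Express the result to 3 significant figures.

Rate_i ∝ x_i/√M_i (Graham's law weighted by mole fraction), so the effusate composition follows n_i/√M_i.
x_C₂H₂(eff) = (n_C₂H₂/√M_C₂H₂) / (n_C₂H₂/√M_C₂H₂ + n_Xe/√M_Xe)
= (0.484/√26.04) / (0.484/√26.04 + 3.69/√131.29) = 0.09485/(0.09485 + 0.3220) = 0.228.

0.228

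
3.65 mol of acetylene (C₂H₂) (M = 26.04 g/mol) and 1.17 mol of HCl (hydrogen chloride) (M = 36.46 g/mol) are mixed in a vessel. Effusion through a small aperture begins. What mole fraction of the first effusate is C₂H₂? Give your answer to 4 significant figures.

Each component's effusion rate ∝ (its partial pressure)·(1/√M) ∝ n_i/√M_i.
So x_C₂H₂ in the escaping gas = (n_C₂H₂/√M_C₂H₂) / Σ(n_i/√M_i)
= (3.65/√26.04) / (3.65/√26.04 + 1.17/√36.46) = 0.7153/(0.7153 + 0.1938) = 0.7868.

0.7868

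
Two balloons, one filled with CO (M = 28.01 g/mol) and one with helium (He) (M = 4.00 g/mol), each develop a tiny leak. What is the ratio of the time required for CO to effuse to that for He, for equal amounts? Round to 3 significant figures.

Using Graham's law: t_CO/t_He = √(M_CO/M_He) = √(28.01/4.00) = √7.003 = 2.65.

2.65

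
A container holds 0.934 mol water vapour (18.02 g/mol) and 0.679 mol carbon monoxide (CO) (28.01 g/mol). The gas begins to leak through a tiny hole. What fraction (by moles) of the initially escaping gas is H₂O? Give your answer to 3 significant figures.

0.632

Each component's effusion rate ∝ (its partial pressure)·(1/√M) ∝ n_i/√M_i.
So x_H₂O in the escaping gas = (n_H₂O/√M_H₂O) / Σ(n_i/√M_i)
= (0.934/√18.02) / (0.934/√18.02 + 0.679/√28.01) = 0.2200/(0.2200 + 0.1283) = 0.632.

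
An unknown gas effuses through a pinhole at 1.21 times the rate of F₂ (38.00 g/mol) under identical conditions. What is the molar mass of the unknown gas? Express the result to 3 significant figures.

26.0 g/mol

By Graham's law, rate_X/rate_F₂ = √(M_F₂/M_X).
1.21 = √(38.00/M_X)
M_X = 38.00 / 1.21² = 38.00 / 1.464 = 26.0 g/mol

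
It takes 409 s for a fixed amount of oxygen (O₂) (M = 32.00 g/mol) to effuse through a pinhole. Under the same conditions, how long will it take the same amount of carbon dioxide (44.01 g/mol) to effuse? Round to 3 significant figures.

From Graham's law, t_CO₂/t_O₂ = √(M_CO₂/M_O₂) = √(44.01/32.00) = √1.375 = 1.173.
So the time for CO₂ is 409 × 1.173 = 480 s.

480 s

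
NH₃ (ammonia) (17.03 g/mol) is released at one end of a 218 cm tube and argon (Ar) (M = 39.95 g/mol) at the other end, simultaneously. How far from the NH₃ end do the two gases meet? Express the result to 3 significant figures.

132 cm

Distances travelled in equal time are proportional to diffusion rates, so d_NH₃/d_Ar = √(M_Ar/M_NH₃) = √(39.95/17.03) = 1.532.
With d_NH₃ + d_Ar = 218 cm, d_Ar = 218/(1 + 1.532) = 86.11 cm.
d_NH₃ = 218 − 86.11 = 132 cm.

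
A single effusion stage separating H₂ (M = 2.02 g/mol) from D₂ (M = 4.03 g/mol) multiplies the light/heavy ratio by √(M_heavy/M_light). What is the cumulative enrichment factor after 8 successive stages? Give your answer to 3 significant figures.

15.8

The single-stage factor is √(M_heavy/M_light), so 8 stages give [√(4.03/2.02)]^8 = (4.03/2.02)^(8/2).
= 1.99505^4 = 15.8.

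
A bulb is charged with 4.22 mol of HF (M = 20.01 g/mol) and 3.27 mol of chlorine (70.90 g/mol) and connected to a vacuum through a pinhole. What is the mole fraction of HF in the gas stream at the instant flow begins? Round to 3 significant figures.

The effusion rate of species i is ∝ p_i/√M_i ∝ n_i/√M_i.
x_HF(eff) = (n_HF/√M_HF) / (n_HF/√M_HF + n_Cl₂/√M_Cl₂)
= (4.22/√20.01) / (4.22/√20.01 + 3.27/√70.90) = 0.9434/(0.9434 + 0.3884) = 0.708.

0.708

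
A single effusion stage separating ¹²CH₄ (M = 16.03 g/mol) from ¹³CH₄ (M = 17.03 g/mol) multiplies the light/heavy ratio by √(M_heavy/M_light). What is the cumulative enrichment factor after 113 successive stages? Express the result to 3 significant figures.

30.5

Overall factor = α^113 with α = √(17.03/16.03), i.e. (17.03/16.03)^(113/2).
= 1.06238^(113/2) = 30.5.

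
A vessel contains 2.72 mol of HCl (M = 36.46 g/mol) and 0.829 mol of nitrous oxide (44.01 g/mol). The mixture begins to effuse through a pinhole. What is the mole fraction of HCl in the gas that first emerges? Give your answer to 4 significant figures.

0.7828

Effusion rate of each component ∝ n_i/√M_i (partial pressure × 1/√M).
Mole fraction of HCl in the effusate = (n_HCl/√M_HCl) / (n_HCl/√M_HCl + n_N₂O/√M_N₂O)
= (2.72/√36.46) / (2.72/√36.46 + 0.829/√44.01) = 0.4505/(0.4505 + 0.1250) = 0.7828.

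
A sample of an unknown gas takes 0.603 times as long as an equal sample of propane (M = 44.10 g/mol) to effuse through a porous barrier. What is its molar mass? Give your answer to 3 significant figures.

16.0 g/mol

From Graham's law, t_X/t_C₃H₈ = √(M_X/M_C₃H₈).
0.603 = √(M_X/44.10)
M_X = 44.10 × 0.603² = 44.10 × 0.3636 = 16.0 g/mol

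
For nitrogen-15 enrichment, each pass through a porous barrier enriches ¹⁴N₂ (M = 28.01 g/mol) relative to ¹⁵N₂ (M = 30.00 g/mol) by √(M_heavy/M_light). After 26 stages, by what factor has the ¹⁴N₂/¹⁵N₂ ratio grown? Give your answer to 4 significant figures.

2.441

Overall factor = α^26 with α = √(30.00/28.01), i.e. (30.00/28.01)^(26/2).
= 1.07105^13 = 2.441.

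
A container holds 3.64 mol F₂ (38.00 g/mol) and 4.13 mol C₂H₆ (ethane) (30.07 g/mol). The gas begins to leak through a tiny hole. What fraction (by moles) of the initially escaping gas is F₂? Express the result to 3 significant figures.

Each component's effusion rate ∝ (its partial pressure)·(1/√M) ∝ n_i/√M_i.
So x_F₂ in the escaping gas = (n_F₂/√M_F₂) / Σ(n_i/√M_i)
= (3.64/√38.00) / (3.64/√38.00 + 4.13/√30.07) = 0.5905/(0.5905 + 0.7532) = 0.439.

0.439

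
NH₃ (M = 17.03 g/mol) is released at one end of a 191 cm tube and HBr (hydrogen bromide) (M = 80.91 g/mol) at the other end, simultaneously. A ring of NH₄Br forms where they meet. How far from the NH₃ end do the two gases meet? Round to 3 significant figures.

131 cm

In equal time, each gas travels a distance ∝ its rate ∝ 1/√M, so d_NH₃/d_HBr = √(M_HBr/M_NH₃) = √(80.91/17.03) = 2.180.
With d_NH₃ + d_HBr = 191 cm, d_HBr = 191/(1 + 2.180) = 60.07 cm.
d_NH₃ = 191 − 60.07 = 131 cm.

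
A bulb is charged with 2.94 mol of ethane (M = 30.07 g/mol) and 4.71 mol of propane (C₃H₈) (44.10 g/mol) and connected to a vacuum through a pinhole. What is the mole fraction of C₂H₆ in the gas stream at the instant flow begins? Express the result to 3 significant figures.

Rate_i ∝ x_i/√M_i (Graham's law weighted by mole fraction), so the effusate composition follows n_i/√M_i.
Mole fraction of C₂H₆ in the effusate = (n_C₂H₆/√M_C₂H₆) / (n_C₂H₆/√M_C₂H₆ + n_C₃H₈/√M_C₃H₈)
= (2.94/√30.07) / (2.94/√30.07 + 4.71/√44.10) = 0.5361/(0.5361 + 0.7093) = 0.430.

0.430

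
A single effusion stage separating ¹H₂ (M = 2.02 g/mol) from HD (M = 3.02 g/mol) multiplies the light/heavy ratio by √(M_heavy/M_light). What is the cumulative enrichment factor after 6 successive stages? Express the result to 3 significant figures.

Overall factor = α^6 with α = √(3.02/2.02), i.e. (3.02/2.02)^(6/2).
= 1.49505^3 = 3.34.

3.34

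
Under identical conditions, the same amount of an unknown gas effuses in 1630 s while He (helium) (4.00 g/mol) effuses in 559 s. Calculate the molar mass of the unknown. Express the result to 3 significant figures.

34.0 g/mol

Graham's law gives t_X/t_He = √(M_X/M_He).
1630/559 = 2.916 = √(M_X/4.00)
M_X = 4.00 × 2.916² = 4.00 × 8.503 = 34.0 g/mol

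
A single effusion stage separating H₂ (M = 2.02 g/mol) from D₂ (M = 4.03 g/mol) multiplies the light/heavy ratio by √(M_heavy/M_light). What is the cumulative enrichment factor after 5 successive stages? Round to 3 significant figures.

5.62

Each stage multiplies the ratio by α = √(4.03/2.02), so after 5 stages the overall factor is α^5 = (4.03/2.02)^(5/2).
= 1.99505^(5/2) = 5.62.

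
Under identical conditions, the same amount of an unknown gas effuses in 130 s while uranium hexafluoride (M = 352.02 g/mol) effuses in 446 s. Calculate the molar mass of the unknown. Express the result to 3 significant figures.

Using Graham's law: t_X/t_UF₆ = √(M_X/M_UF₆).
130/446 = 0.2915 = √(M_X/352.02)
M_X = 352.02 × 0.2915² = 352.02 × 0.08496 = 29.9 g/mol

29.9 g/mol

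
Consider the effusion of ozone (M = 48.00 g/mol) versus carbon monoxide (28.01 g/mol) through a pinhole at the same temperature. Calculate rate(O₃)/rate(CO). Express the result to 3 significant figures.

0.764

Graham's law gives rate_O₃/rate_CO = √(M_CO/M_O₃) = √(28.01/48.00) = √0.5835 = 0.764.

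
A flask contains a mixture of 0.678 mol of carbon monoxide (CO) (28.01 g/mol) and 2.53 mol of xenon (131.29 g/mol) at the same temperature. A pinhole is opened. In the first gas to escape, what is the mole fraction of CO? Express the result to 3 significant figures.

Rate_i ∝ x_i/√M_i (Graham's law weighted by mole fraction), so the effusate composition follows n_i/√M_i.
x_CO(eff) = (n_CO/√M_CO) / (n_CO/√M_CO + n_Xe/√M_Xe)
= (0.678/√28.01) / (0.678/√28.01 + 2.53/√131.29) = 0.1281/(0.1281 + 0.2208) = 0.367.

0.367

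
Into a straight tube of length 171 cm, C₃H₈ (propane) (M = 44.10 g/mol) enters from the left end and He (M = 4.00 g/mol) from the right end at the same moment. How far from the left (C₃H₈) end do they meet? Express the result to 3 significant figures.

Graham's law gives d_C₃H₈/d_He = rate_C₃H₈/rate_He = √(M_He/M_C₃H₈) = √(4.00/44.10) = 0.3012.
With d_C₃H₈ + d_He = 171 cm, d_He = 171/(1 + 0.3012) = 131.4 cm.
d_C₃H₈ = 171 − 131.4 = 39.6 cm.

39.6 cm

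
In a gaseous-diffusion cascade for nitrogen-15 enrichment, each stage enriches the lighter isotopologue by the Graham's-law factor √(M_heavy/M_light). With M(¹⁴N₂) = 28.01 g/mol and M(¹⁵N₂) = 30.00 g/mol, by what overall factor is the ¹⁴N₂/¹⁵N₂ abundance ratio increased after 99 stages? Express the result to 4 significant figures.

29.89

Each stage multiplies the ratio by α = √(30.00/28.01), so after 99 stages the overall factor is α^99 = (30.00/28.01)^(99/2).
= 1.07105^(99/2) = 29.89.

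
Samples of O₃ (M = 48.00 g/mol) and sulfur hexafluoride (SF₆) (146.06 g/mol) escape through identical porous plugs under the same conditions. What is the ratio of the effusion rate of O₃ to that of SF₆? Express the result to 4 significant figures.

1.744

Graham's law gives rate_O₃/rate_SF₆ = √(M_SF₆/M_O₃) = √(146.06/48.00) = √3.043 = 1.744.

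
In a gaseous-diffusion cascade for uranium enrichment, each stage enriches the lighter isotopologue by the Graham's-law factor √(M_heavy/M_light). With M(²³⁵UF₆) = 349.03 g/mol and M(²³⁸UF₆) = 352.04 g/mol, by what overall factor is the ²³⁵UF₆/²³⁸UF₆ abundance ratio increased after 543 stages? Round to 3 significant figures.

10.3

The single-stage factor is √(M_heavy/M_light), so 543 stages give [√(352.04/349.03)]^543 = (352.04/349.03)^(543/2).
= 1.00862^(543/2) = 10.3.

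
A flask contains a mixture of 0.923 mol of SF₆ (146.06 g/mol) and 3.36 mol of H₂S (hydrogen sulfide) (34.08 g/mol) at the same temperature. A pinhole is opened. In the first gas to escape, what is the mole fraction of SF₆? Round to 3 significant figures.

0.117

Rate_i ∝ x_i/√M_i (Graham's law weighted by mole fraction), so the effusate composition follows n_i/√M_i.
Mole fraction of SF₆ in the effusate = (n_SF₆/√M_SF₆) / (n_SF₆/√M_SF₆ + n_H₂S/√M_H₂S)
= (0.923/√146.06) / (0.923/√146.06 + 3.36/√34.08) = 0.07637/(0.07637 + 0.5756) = 0.117.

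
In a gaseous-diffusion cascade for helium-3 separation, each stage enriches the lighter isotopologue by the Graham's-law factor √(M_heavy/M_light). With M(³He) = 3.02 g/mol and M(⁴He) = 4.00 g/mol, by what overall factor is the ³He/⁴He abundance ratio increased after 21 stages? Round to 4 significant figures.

19.12

Overall factor = α^21 with α = √(4.00/3.02), i.e. (4.00/3.02)^(21/2).
= 1.32450^(21/2) = 19.12.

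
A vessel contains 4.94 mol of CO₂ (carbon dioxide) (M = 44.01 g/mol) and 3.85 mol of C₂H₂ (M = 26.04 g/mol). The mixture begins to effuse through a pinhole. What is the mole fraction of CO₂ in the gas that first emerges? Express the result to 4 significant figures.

The effusion rate of species i is ∝ p_i/√M_i ∝ n_i/√M_i.
So x_CO₂ in the escaping gas = (n_CO₂/√M_CO₂) / Σ(n_i/√M_i)
= (4.94/√44.01) / (4.94/√44.01 + 3.85/√26.04) = 0.7446/(0.7446 + 0.7545) = 0.4967.

0.4967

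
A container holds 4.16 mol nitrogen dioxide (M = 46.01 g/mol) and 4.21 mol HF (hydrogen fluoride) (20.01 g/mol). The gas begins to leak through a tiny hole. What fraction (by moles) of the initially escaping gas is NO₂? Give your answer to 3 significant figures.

0.395

Rate_i ∝ x_i/√M_i (Graham's law weighted by mole fraction), so the effusate composition follows n_i/√M_i.
Mole fraction of NO₂ in the effusate = (n_NO₂/√M_NO₂) / (n_NO₂/√M_NO₂ + n_HF/√M_HF)
= (4.16/√46.01) / (4.16/√46.01 + 4.21/√20.01) = 0.6133/(0.6133 + 0.9411) = 0.395.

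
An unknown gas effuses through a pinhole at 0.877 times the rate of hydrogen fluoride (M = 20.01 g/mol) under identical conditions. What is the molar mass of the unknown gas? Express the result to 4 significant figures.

26.02 g/mol

Using Graham's law: rate_X/rate_HF = √(M_HF/M_X).
0.877 = √(20.01/M_X)
M_X = 20.01 / 0.877² = 20.01 / 0.7691 = 26.02 g/mol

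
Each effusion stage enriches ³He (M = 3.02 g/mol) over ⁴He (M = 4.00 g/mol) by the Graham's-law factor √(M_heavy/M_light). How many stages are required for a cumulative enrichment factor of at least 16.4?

Per stage α = (4.00/3.02)^(1/2) = 1.32450^0.5, giving ln α = 0.1405.
Need α^N ≥ 16.4 ⇒ N ≥ ln(16.4) / ln α = 2.797 / 0.1405 = 19.91.
Rounding up, N = 20 stages.

20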